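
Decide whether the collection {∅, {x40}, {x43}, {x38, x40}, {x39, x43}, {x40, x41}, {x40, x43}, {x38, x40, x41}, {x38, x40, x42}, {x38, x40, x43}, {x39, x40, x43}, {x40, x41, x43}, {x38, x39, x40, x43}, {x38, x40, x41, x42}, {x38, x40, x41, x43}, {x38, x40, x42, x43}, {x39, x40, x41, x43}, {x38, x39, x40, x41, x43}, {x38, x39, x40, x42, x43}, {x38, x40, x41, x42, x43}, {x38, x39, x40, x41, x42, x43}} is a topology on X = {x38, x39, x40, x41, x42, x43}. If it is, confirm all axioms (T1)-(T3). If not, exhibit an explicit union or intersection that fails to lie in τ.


τ IS a topology on X.

Axiom (T1): ∅ ∈ τ? Yes; X ∈ τ? Yes.
Axiom (T2/T3): check pairwise unions and intersections of members of τ.
All pairwise intersections and unions checked — each lies in τ. Therefore τ satisfies (T1), (T2), (T3): it IS a topology on X.


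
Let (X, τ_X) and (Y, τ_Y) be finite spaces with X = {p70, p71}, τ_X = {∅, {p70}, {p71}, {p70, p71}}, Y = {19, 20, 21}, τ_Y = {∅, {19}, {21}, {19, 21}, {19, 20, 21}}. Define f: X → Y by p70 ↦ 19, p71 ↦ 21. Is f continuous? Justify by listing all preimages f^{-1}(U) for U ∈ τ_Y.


f IS continuous.

Compute f^{-1}(U) for each U ∈ τ_Y:
  U = ∅: f^{-1}(U) = ∅ ∈ τ_X ✓.
  U = {19}: f^{-1}(U) = {p70} ∈ τ_X ✓.
  U = {21}: f^{-1}(U) = {p71} ∈ τ_X ✓.
  U = {19, 21}: f^{-1}(U) = {p70, p71} ∈ τ_X ✓.
  U = {19, 20, 21}: f^{-1}(U) = {p70, p71} ∈ τ_X ✓.
Every preimage lies in τ_X, so f IS continuous.


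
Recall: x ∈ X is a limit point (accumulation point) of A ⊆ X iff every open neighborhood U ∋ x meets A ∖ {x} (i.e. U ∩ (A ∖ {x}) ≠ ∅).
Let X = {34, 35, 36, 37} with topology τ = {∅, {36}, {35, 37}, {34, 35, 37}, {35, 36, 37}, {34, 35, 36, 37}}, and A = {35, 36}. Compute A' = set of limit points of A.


A' = {34, 37}

For each x ∈ X, list the open sets U ∈ τ with x ∈ U, then check whether U ∩ (A ∖ {x}) ≠ ∅ for every such U.
  x = 34: opens ∋ x are {34, 35, 37}, {34, 35, 36, 37}; each meets A ∖ {34}, so x IS a limit point.
  x = 35: open {35, 37} ∋ x has {35, 37} ∩ (A ∖ {35}) = ∅, so x is NOT a limit point.
  x = 36: open {36} ∋ x has {36} ∩ (A ∖ {36}) = ∅, so x is NOT a limit point.
  x = 37: opens ∋ x are {35, 37}, {34, 35, 37}, {35, 36, 37}, {34, 35, 36, 37}; each meets A ∖ {37}, so x IS a limit point.
Collecting: A' = {34, 37}.


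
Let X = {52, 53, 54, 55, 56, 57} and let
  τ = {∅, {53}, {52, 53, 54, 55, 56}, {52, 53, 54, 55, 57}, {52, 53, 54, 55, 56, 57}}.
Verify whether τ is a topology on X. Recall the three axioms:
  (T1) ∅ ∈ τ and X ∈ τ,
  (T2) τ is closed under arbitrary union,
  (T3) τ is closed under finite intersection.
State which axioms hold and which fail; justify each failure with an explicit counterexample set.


τ is NOT a topology on X.

Axiom (T1): ∅ ∈ τ? Yes; X ∈ τ? Yes.
Axiom (T2/T3): check pairwise unions and intersections of members of τ.
Counterexample for (T3): {52, 53, 54, 55, 56} ∩ {52, 53, 54, 55, 57} = {52, 53, 54, 55} ∉ τ. Therefore τ is NOT a topology.


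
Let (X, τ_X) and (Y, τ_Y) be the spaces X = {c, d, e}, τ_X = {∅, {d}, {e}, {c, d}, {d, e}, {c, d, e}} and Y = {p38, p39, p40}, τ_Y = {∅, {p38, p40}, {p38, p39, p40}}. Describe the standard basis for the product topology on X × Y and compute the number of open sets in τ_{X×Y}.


Basis B = {∅ × ∅, {d} × {p38, p40}, {e} × {p38, p40}, {d} × {p38, p39, p40}, {e} × {p38, p39, p40}, {c, d} × {p38, p40}, {d, e} × {p38, p40}, {c, d} × {p38, p39, p40}, {c, d, e} × {p38, p40}, {d, e} × {p38, p39, p40}, {c, d, e} × {p38, p39, p40}}; |τ_{X×Y}| = 18.

Enumerate products U × V with U ∈ τ_X, V ∈ τ_Y (deduplicated):
  ∅ × ∅ = {} (∅)
  {d} × {p38, p40} = {(d,p38), (d,p40)}
  {e} × {p38, p40} = {(e,p38), (e,p40)}
  {d} × {p38, p39, p40} = {(d,p38), (d,p39), (d,p40)}
  {e} × {p38, p39, p40} = {(e,p38), (e,p39), (e,p40)}
  {c, d} × {p38, p40} = {(c,p38), (c,p40), (d,p38), (d,p40)}
  {d, e} × {p38, p40} = {(d,p38), (d,p40), (e,p38), (e,p40)}
  {c, d} × {p38, p39, p40} = {(c,p38), (c,p39), (c,p40), (d,p38), (d,p39), (d,p40)}
  {c, d, e} × {p38, p40} = {(c,p38), (c,p40), (d,p38), (d,p40), (e,p38), (e,p40)}
  {d, e} × {p38, p39, p40} = {(d,p38), (d,p39), (d,p40), (e,p38), (e,p39), (e,p40)}
  {c, d, e} × {p38, p39, p40} = {(c,p38), (c,p39), (c,p40), (d,p38), (d,p39), (d,p40), (e,p38), (e,p39), (e,p40)}
These 11 distinct sets form the basis B.
Close under arbitrary unions to get τ_{X×Y}; counting gives |τ_{X×Y}| = 18.


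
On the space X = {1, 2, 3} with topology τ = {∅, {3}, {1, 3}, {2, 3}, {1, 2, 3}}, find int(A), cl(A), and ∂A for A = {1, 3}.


int(A) = {1, 3}, cl(A) = {1, 2, 3}, ∂A = {2}.

Closed sets in (X, τ) are complements of opens:
  closed(X, τ) = {∅, {1}, {2}, {1, 2}, {1, 2, 3}}.
int(A) = ⋃ {U ∈ τ : U ⊆ A}. Opens contained in A: ∅, {3}, {1, 3}.
Taking the union of these: int(A) = {1, 3}.
cl(A) = ⋂ {C closed : A ⊆ C}. Closed sets containing A: {1, 2, 3}.
Intersecting these: cl(A) = {1, 2, 3}.
∂A = cl(A) ∖ int(A) = {1, 2, 3} ∖ {1, 3} = {2}.


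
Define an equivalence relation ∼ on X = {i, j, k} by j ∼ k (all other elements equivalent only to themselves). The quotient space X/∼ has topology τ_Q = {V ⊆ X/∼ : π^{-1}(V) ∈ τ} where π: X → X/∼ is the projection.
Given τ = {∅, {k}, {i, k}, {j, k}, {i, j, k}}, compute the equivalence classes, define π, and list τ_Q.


X/∼ = {[i], [j=k]}; |τ_Q| = 3.

Equivalence classes: [i], [j=k].
Quotient map π: X → X/∼ sends i ↦ [i], j ↦ [j=k], k ↦ [j=k].
For each subset V ⊆ X/∼, compute π^{-1}(V) ⊆ X and check whether π^{-1}(V) ∈ τ. V is open in τ_Q iff π^{-1}(V) ∈ τ.
  V = {}: π^{-1}(V) = ∅ ∈ τ ✓.
  V = {[i]}: π^{-1}(V) = {i} ∉ τ ✗.
  V = {[j=k]}: π^{-1}(V) = {j, k} ∈ τ ✓.
  V = {[i], [j=k]}: π^{-1}(V) = {i, j, k} ∈ τ ✓.
Open sets in the quotient: τ_Q = {{}, {[j=k]}, {[i], [j=k]}} (3 elements).


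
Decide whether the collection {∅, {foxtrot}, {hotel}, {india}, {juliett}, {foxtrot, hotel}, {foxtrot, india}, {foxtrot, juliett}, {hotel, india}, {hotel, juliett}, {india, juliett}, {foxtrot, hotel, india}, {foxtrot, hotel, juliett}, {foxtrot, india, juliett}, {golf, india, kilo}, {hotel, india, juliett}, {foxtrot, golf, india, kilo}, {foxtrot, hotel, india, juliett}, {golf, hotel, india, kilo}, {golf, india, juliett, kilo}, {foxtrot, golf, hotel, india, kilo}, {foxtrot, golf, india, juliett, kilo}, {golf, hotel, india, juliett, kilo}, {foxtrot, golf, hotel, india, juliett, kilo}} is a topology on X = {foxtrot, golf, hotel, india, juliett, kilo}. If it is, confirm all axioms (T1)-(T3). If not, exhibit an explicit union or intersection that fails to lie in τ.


τ IS a topology on X.

Axiom (T1): ∅ ∈ τ? Yes; X ∈ τ? Yes.
Axiom (T2/T3): check pairwise unions and intersections of members of τ.
All pairwise intersections and unions checked — each lies in τ. Therefore τ satisfies (T1), (T2), (T3): it IS a topology on X.


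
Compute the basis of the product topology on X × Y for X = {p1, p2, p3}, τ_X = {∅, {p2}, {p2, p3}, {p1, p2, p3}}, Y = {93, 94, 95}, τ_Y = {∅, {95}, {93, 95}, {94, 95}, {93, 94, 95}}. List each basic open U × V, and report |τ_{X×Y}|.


Basis B = {∅ × ∅, {p2} × {95}, {p2} × {93, 95}, {p2} × {94, 95}, {p2, p3} × {95}, {p1, p2, p3} × {95}, {p2} × {93, 94, 95}, {p2, p3} × {93, 95}, {p2, p3} × {94, 95}, {p1, p2, p3} × {93, 95}, {p1, p2, p3} × {94, 95}, {p2, p3} × {93, 94, 95}, {p1, p2, p3} × {93, 94, 95}}; |τ_{X×Y}| = 30.

Enumerate products U × V with U ∈ τ_X, V ∈ τ_Y (deduplicated):
  ∅ × ∅ = {} (∅)
  {p2} × {95} = {(p2,95)}
  {p2} × {93, 95} = {(p2,93), (p2,95)}
  {p2} × {94, 95} = {(p2,94), (p2,95)}
  {p2, p3} × {95} = {(p2,95), (p3,95)}
  {p1, p2, p3} × {95} = {(p1,95), (p2,95), (p3,95)}
  {p2} × {93, 94, 95} = {(p2,93), (p2,94), (p2,95)}
  {p2, p3} × {93, 95} = {(p2,93), (p2,95), (p3,93), (p3,95)}
  {p2, p3} × {94, 95} = {(p2,94), (p2,95), (p3,94), (p3,95)}
  {p1, p2, p3} × {93, 95} = {(p1,93), (p1,95), (p2,93), (p2,95), (p3,93), (p3,95)}
  {p1, p2, p3} × {94, 95} = {(p1,94), (p1,95), (p2,94), (p2,95), (p3,94), (p3,95)}
  {p2, p3} × {93, 94, 95} = {(p2,93), (p2,94), (p2,95), (p3,93), (p3,94), (p3,95)}
  {p1, p2, p3} × {93, 94, 95} = {(p1,93), (p1,94), (p1,95), (p2,93), (p2,94), (p2,95), (p3,93), (p3,94), (p3,95)}
These 13 distinct sets form the basis B.
Close under arbitrary unions to get τ_{X×Y}; counting gives |τ_{X×Y}| = 30.


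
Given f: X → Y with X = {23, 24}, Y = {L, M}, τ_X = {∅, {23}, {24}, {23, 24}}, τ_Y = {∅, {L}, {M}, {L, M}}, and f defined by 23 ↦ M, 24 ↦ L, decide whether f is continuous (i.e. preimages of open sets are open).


f IS continuous.

Compute f^{-1}(U) for each U ∈ τ_Y:
  U = ∅: f^{-1}(U) = ∅ ∈ τ_X ✓.
  U = {L}: f^{-1}(U) = {24} ∈ τ_X ✓.
  U = {M}: f^{-1}(U) = {23} ∈ τ_X ✓.
  U = {L, M}: f^{-1}(U) = {23, 24} ∈ τ_X ✓.
Every preimage lies in τ_X, so f IS continuous.


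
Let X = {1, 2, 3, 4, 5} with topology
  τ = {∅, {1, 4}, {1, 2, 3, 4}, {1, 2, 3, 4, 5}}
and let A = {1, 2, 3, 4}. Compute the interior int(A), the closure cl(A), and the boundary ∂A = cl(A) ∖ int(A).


int(A) = {1, 2, 3, 4}, cl(A) = {1, 2, 3, 4, 5}, ∂A = {5}.

Closed sets in (X, τ) are complements of opens:
  closed(X, τ) = {∅, {5}, {2, 3, 5}, {1, 2, 3, 4, 5}}.
int(A) = ⋃ {U ∈ τ : U ⊆ A}. Opens contained in A: ∅, {1, 4}, {1, 2, 3, 4}.
Taking the union of these: int(A) = {1, 2, 3, 4}.
cl(A) = ⋂ {C closed : A ⊆ C}. Closed sets containing A: {1, 2, 3, 4, 5}.
Intersecting these: cl(A) = {1, 2, 3, 4, 5}.
∂A = cl(A) ∖ int(A) = {1, 2, 3, 4, 5} ∖ {1, 2, 3, 4} = {5}.


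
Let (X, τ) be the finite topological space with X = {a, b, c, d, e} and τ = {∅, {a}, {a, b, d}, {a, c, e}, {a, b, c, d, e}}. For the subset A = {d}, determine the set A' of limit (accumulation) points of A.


A' = {b}

For each x ∈ X, list the open sets U ∈ τ with x ∈ U, then check whether U ∩ (A ∖ {x}) ≠ ∅ for every such U.
  x = a: open {a} ∋ x has {a} ∩ (A ∖ {a}) = ∅, so x is NOT a limit point.
  x = b: opens ∋ x are {a, b, d}, {a, b, c, d, e}; each meets A ∖ {b}, so x IS a limit point.
  x = c: open {a, c, e} ∋ x has {a, c, e} ∩ (A ∖ {c}) = ∅, so x is NOT a limit point.
  x = d: open {a, b, d} ∋ x has {a, b, d} ∩ (A ∖ {d}) = ∅, so x is NOT a limit point.
  x = e: open {a, c, e} ∋ x has {a, c, e} ∩ (A ∖ {e}) = ∅, so x is NOT a limit point.
Collecting: A' = {b}.


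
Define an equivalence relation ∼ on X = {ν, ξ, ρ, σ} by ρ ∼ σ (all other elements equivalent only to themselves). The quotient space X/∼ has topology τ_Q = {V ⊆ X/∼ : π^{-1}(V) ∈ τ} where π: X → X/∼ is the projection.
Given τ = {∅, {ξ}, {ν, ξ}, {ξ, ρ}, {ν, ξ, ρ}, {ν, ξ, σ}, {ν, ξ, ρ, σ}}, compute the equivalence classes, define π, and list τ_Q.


X/∼ = {[ν], [ξ], [ρ=σ]}; |τ_Q| = 4.

Equivalence classes: [ν], [ξ], [ρ=σ].
Quotient map π: X → X/∼ sends ν ↦ [ν], ξ ↦ [ξ], ρ ↦ [ρ=σ], σ ↦ [ρ=σ].
For each subset V ⊆ X/∼, compute π^{-1}(V) ⊆ X and check whether π^{-1}(V) ∈ τ. V is open in τ_Q iff π^{-1}(V) ∈ τ.
  V = {}: π^{-1}(V) = ∅ ∈ τ ✓.
  V = {[ν]}: π^{-1}(V) = {ν} ∉ τ ✗.
  V = {[ξ]}: π^{-1}(V) = {ξ} ∈ τ ✓.
  V = {[ν], [ξ]}: π^{-1}(V) = {ν, ξ} ∈ τ ✓.
  V = {[ρ=σ]}: π^{-1}(V) = {ρ, σ} ∉ τ ✗.
  V = {[ν], [ρ=σ]}: π^{-1}(V) = {ν, ρ, σ} ∉ τ ✗.
  V = {[ξ], [ρ=σ]}: π^{-1}(V) = {ξ, ρ, σ} ∉ τ ✗.
  V = {[ν], [ξ], [ρ=σ]}: π^{-1}(V) = {ν, ξ, ρ, σ} ∈ τ ✓.
Open sets in the quotient: τ_Q = {{}, {[ξ]}, {[ν], [ξ]}, {[ν], [ξ], [ρ=σ]}} (4 elements).


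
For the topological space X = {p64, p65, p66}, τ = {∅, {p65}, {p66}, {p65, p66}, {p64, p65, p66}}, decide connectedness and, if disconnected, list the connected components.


(X, τ) is connected.

Find clopen sets (U ∈ τ with X ∖ U ∈ τ):
  U = ∅, X ∖ U = {p64, p65, p66} — both open, so U is clopen.
  U = {p64, p65, p66}, X ∖ U = ∅ — both open, so U is clopen.
Only trivial clopens (∅ and X) exist, so (X, τ) is connected.
Compute connected components by grouping points that agree on all clopens:
  component: {p64, p65, p66}


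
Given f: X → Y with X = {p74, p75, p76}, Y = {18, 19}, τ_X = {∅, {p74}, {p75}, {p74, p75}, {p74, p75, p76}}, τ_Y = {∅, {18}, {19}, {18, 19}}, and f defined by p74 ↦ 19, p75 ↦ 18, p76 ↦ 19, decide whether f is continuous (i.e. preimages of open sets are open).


f is NOT continuous.

Compute f^{-1}(U) for each U ∈ τ_Y:
  U = ∅: f^{-1}(U) = ∅ ∈ τ_X ✓.
  U = {18}: f^{-1}(U) = {p75} ∈ τ_X ✓.
  U = {19}: f^{-1}(U) = {p74, p76} ∉ τ_X ✗.
  U = {18, 19}: f^{-1}(U) = {p74, p75, p76} ∈ τ_X ✓.
Found U = {19} with f^{-1}(U) = {p74, p76} not in τ_X. Therefore f is NOT continuous.


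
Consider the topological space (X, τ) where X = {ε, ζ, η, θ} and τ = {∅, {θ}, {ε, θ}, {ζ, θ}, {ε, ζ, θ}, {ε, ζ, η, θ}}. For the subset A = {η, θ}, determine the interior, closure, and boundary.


int(A) = {θ}, cl(A) = {ε, ζ, η, θ}, ∂A = {ε, ζ, η}.

Closed sets in (X, τ) are complements of opens:
  closed(X, τ) = {∅, {η}, {ε, η}, {ζ, η}, {ε, ζ, η}, {ε, ζ, η, θ}}.
int(A) = ⋃ {U ∈ τ : U ⊆ A}. Opens contained in A: ∅, {θ}.
Taking the union of these: int(A) = {θ}.
cl(A) = ⋂ {C closed : A ⊆ C}. Closed sets containing A: {ε, ζ, η, θ}.
Intersecting these: cl(A) = {ε, ζ, η, θ}.
∂A = cl(A) ∖ int(A) = {ε, ζ, η, θ} ∖ {θ} = {ε, ζ, η}.


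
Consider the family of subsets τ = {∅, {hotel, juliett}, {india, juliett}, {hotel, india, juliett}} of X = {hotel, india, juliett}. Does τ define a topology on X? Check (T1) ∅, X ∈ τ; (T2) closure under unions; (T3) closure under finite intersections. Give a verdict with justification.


τ is NOT a topology on X.

Axiom (T1): ∅ ∈ τ? Yes; X ∈ τ? Yes.
Axiom (T2/T3): check pairwise unions and intersections of members of τ.
Counterexample for (T3): {hotel, juliett} ∩ {india, juliett} = {juliett} ∉ τ. Therefore τ is NOT a topology.


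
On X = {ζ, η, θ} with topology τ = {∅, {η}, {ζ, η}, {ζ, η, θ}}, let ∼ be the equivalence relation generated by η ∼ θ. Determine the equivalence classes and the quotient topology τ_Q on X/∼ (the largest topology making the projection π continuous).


X/∼ = {[ζ], [η=θ]}; |τ_Q| = 2.

Equivalence classes: [ζ], [η=θ].
Quotient map π: X → X/∼ sends ζ ↦ [ζ], η ↦ [η=θ], θ ↦ [η=θ].
For each subset V ⊆ X/∼, compute π^{-1}(V) ⊆ X and check whether π^{-1}(V) ∈ τ. V is open in τ_Q iff π^{-1}(V) ∈ τ.
  V = {}: π^{-1}(V) = ∅ ∈ τ ✓.
  V = {[ζ]}: π^{-1}(V) = {ζ} ∉ τ ✗.
  V = {[η=θ]}: π^{-1}(V) = {η, θ} ∉ τ ✗.
  V = {[ζ], [η=θ]}: π^{-1}(V) = {ζ, η, θ} ∈ τ ✓.
Open sets in the quotient: τ_Q = {{}, {[ζ], [η=θ]}} (2 elements).


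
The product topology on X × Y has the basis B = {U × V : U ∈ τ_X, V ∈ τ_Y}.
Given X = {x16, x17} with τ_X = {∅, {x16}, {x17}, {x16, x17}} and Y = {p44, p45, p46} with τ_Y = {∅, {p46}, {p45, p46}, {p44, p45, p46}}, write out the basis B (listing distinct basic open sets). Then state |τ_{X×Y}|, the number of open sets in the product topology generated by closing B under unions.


Basis B = {∅ × ∅, {x16} × {p46}, {x17} × {p46}, {x16} × {p45, p46}, {x16, x17} × {p46}, {x17} × {p45, p46}, {x16} × {p44, p45, p46}, {x17} × {p44, p45, p46}, {x16, x17} × {p45, p46}, {x16, x17} × {p44, p45, p46}}; |τ_{X×Y}| = 16.

Enumerate products U × V with U ∈ τ_X, V ∈ τ_Y (deduplicated):
  ∅ × ∅ = {} (∅)
  {x16} × {p46} = {(x16,p46)}
  {x17} × {p46} = {(x17,p46)}
  {x16} × {p45, p46} = {(x16,p45), (x16,p46)}
  {x16, x17} × {p46} = {(x16,p46), (x17,p46)}
  {x17} × {p45, p46} = {(x17,p45), (x17,p46)}
  {x16} × {p44, p45, p46} = {(x16,p44), (x16,p45), (x16,p46)}
  {x17} × {p44, p45, p46} = {(x17,p44), (x17,p45), (x17,p46)}
  {x16, x17} × {p45, p46} = {(x16,p45), (x16,p46), (x17,p45), (x17,p46)}
  {x16, x17} × {p44, p45, p46} = {(x16,p44), (x16,p45), (x16,p46), (x17,p44), (x17,p45), (x17,p46)}
These 10 distinct sets form the basis B.
Close under arbitrary unions to get τ_{X×Y}; counting gives |τ_{X×Y}| = 16.


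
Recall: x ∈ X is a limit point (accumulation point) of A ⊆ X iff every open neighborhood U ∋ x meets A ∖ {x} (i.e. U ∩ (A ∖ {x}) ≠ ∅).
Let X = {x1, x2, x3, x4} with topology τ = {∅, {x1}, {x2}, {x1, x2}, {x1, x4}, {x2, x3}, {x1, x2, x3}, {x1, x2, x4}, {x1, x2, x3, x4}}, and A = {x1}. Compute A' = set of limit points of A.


A' = {x4}

For each x ∈ X, list the open sets U ∈ τ with x ∈ U, then check whether U ∩ (A ∖ {x}) ≠ ∅ for every such U.
  x = x1: open {x1} ∋ x has {x1} ∩ (A ∖ {x1}) = ∅, so x is NOT a limit point.
  x = x2: open {x2} ∋ x has {x2} ∩ (A ∖ {x2}) = ∅, so x is NOT a limit point.
  x = x3: open {x2, x3} ∋ x has {x2, x3} ∩ (A ∖ {x3}) = ∅, so x is NOT a limit point.
  x = x4: opens ∋ x are {x1, x4}, {x1, x2, x4}, {x1, x2, x3, x4}; each meets A ∖ {x4}, so x IS a limit point.
Collecting: A' = {x4}.


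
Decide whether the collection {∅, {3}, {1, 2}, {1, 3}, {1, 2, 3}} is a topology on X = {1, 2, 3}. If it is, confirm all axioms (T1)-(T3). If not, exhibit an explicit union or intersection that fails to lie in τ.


τ is NOT a topology on X.

Axiom (T1): ∅ ∈ τ? Yes; X ∈ τ? Yes.
Axiom (T2/T3): check pairwise unions and intersections of members of τ.
Counterexample for (T3): {1, 2} ∩ {1, 3} = {1} ∉ τ. Therefore τ is NOT a topology.


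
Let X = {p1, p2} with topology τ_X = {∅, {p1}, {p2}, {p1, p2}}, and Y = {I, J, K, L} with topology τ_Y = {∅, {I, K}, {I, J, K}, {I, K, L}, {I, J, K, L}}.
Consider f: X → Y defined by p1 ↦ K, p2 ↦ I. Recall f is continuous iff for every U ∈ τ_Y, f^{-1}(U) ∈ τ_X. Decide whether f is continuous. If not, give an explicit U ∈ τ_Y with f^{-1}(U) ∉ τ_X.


f IS continuous.

Compute f^{-1}(U) for each U ∈ τ_Y:
  U = ∅: f^{-1}(U) = ∅ ∈ τ_X ✓.
  U = {I, K}: f^{-1}(U) = {p1, p2} ∈ τ_X ✓.
  U = {I, J, K}: f^{-1}(U) = {p1, p2} ∈ τ_X ✓.
  U = {I, K, L}: f^{-1}(U) = {p1, p2} ∈ τ_X ✓.
  U = {I, J, K, L}: f^{-1}(U) = {p1, p2} ∈ τ_X ✓.
Every preimage lies in τ_X, so f IS continuous.


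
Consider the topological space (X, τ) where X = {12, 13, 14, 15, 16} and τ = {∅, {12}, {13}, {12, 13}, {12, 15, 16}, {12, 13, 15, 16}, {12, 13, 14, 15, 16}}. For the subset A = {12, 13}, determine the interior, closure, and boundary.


int(A) = {12, 13}, cl(A) = {12, 13, 14, 15, 16}, ∂A = {14, 15, 16}.

Closed sets in (X, τ) are complements of opens:
  closed(X, τ) = {∅, {14}, {13, 14}, {14, 15, 16}, {12, 14, 15, 16}, {13, 14, 15, 16}, {12, 13, 14, 15, 16}}.
int(A) = ⋃ {U ∈ τ : U ⊆ A}. Opens contained in A: ∅, {12}, {13}, {12, 13}.
Taking the union of these: int(A) = {12, 13}.
cl(A) = ⋂ {C closed : A ⊆ C}. Closed sets containing A: {12, 13, 14, 15, 16}.
Intersecting these: cl(A) = {12, 13, 14, 15, 16}.
∂A = cl(A) ∖ int(A) = {12, 13, 14, 15, 16} ∖ {12, 13} = {14, 15, 16}.


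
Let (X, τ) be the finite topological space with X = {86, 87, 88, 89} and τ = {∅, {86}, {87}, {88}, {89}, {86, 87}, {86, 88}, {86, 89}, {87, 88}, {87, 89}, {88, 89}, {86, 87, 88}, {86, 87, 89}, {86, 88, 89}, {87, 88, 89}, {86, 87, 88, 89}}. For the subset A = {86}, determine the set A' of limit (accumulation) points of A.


A' = ∅

For each x ∈ X, list the open sets U ∈ τ with x ∈ U, then check whether U ∩ (A ∖ {x}) ≠ ∅ for every such U.
  x = 86: open {86} ∋ x has {86} ∩ (A ∖ {86}) = ∅, so x is NOT a limit point.
  x = 87: open {87} ∋ x has {87} ∩ (A ∖ {87}) = ∅, so x is NOT a limit point.
  x = 88: open {88} ∋ x has {88} ∩ (A ∖ {88}) = ∅, so x is NOT a limit point.
  x = 89: open {89} ∋ x has {89} ∩ (A ∖ {89}) = ∅, so x is NOT a limit point.
Collecting: A' = ∅.


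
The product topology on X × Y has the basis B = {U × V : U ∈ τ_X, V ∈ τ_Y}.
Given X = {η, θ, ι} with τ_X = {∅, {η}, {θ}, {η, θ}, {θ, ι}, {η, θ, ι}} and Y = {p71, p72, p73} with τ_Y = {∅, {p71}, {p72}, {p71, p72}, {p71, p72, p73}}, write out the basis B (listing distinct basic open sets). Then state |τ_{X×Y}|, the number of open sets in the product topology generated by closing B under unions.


Basis B = {∅ × ∅, {η} × {p71}, {η} × {p72}, {θ} × {p71}, {θ} × {p72}, {η} × {p71, p72}, {η, θ} × {p71}, {η, θ} × {p72}, {θ} × {p71, p72}, {θ, ι} × {p71}, {θ, ι} × {p72}, {η} × {p71, p72, p73}, {η, θ, ι} × {p71}, {η, θ, ι} × {p72}, {θ} × {p71, p72, p73}, {η, θ} × {p71, p72}, {θ, ι} × {p71, p72}, {η, θ} × {p71, p72, p73}, {η, θ, ι} × {p71, p72}, {θ, ι} × {p71, p72, p73}, {η, θ, ι} × {p71, p72, p73}}; |τ_{X×Y}| = 70.

Enumerate products U × V with U ∈ τ_X, V ∈ τ_Y (deduplicated):
  ∅ × ∅ = {} (∅)
  {η} × {p71} = {(η,p71)}
  {η} × {p72} = {(η,p72)}
  {θ} × {p71} = {(θ,p71)}
  {θ} × {p72} = {(θ,p72)}
  {η} × {p71, p72} = {(η,p71), (η,p72)}
  {η, θ} × {p71} = {(η,p71), (θ,p71)}
  {η, θ} × {p72} = {(η,p72), (θ,p72)}
  {θ} × {p71, p72} = {(θ,p71), (θ,p72)}
  {θ, ι} × {p71} = {(θ,p71), (ι,p71)}
  {θ, ι} × {p72} = {(θ,p72), (ι,p72)}
  {η} × {p71, p72, p73} = {(η,p71), (η,p72), (η,p73)}
  {η, θ, ι} × {p71} = {(η,p71), (θ,p71), (ι,p71)}
  {η, θ, ι} × {p72} = {(η,p72), (θ,p72), (ι,p72)}
  {θ} × {p71, p72, p73} = {(θ,p71), (θ,p72), (θ,p73)}
  {η, θ} × {p71, p72} = {(η,p71), (η,p72), (θ,p71), (θ,p72)}
  {θ, ι} × {p71, p72} = {(θ,p71), (θ,p72), (ι,p71), (ι,p72)}
  {η, θ} × {p71, p72, p73} = {(η,p71), (η,p72), (η,p73), (θ,p71), (θ,p72), (θ,p73)}
  {η, θ, ι} × {p71, p72} = {(η,p71), (η,p72), (θ,p71), (θ,p72), (ι,p71), (ι,p72)}
  {θ, ι} × {p71, p72, p73} = {(θ,p71), (θ,p72), (θ,p73), (ι,p71), (ι,p72), (ι,p73)}
  {η, θ, ι} × {p71, p72, p73} = {(η,p71), (η,p72), (η,p73), (θ,p71), (θ,p72), (θ,p73), (ι,p71), (ι,p72), (ι,p73)}
These 21 distinct sets form the basis B.
Close under arbitrary unions to get τ_{X×Y}; counting gives |τ_{X×Y}| = 70.


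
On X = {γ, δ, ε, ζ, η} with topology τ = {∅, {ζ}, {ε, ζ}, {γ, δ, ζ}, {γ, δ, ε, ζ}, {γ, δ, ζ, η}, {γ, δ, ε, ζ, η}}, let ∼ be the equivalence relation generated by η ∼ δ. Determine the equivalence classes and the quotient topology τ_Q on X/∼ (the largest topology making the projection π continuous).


X/∼ = {[γ], [δ=η], [ε], [ζ]}; |τ_Q| = 5.

Equivalence classes: [γ], [δ=η], [ε], [ζ].
Quotient map π: X → X/∼ sends γ ↦ [γ], δ ↦ [δ=η], ε ↦ [ε], ζ ↦ [ζ], η ↦ [δ=η].
For each subset V ⊆ X/∼, compute π^{-1}(V) ⊆ X and check whether π^{-1}(V) ∈ τ. V is open in τ_Q iff π^{-1}(V) ∈ τ.
  V = {}: π^{-1}(V) = ∅ ∈ τ ✓.
  V = {[γ]}: π^{-1}(V) = {γ} ∉ τ ✗.
  V = {[δ=η]}: π^{-1}(V) = {δ, η} ∉ τ ✗.
  V = {[γ], [δ=η]}: π^{-1}(V) = {γ, δ, η} ∉ τ ✗.
  V = {[ε]}: π^{-1}(V) = {ε} ∉ τ ✗.
  V = {[γ], [ε]}: π^{-1}(V) = {γ, ε} ∉ τ ✗.
  V = {[δ=η], [ε]}: π^{-1}(V) = {δ, ε, η} ∉ τ ✗.
  V = {[γ], [δ=η], [ε]}: π^{-1}(V) = {γ, δ, ε, η} ∉ τ ✗.
  V = {[ζ]}: π^{-1}(V) = {ζ} ∈ τ ✓.
  V = {[γ], [ζ]}: π^{-1}(V) = {γ, ζ} ∉ τ ✗.
  V = {[δ=η], [ζ]}: π^{-1}(V) = {δ, ζ, η} ∉ τ ✗.
  V = {[γ], [δ=η], [ζ]}: π^{-1}(V) = {γ, δ, ζ, η} ∈ τ ✓.
  V = {[ε], [ζ]}: π^{-1}(V) = {ε, ζ} ∈ τ ✓.
  V = {[γ], [ε], [ζ]}: π^{-1}(V) = {γ, ε, ζ} ∉ τ ✗.
  V = {[δ=η], [ε], [ζ]}: π^{-1}(V) = {δ, ε, ζ, η} ∉ τ ✗.
  V = {[γ], [δ=η], [ε], [ζ]}: π^{-1}(V) = {γ, δ, ε, ζ, η} ∈ τ ✓.
Open sets in the quotient: τ_Q = {{}, {[ζ]}, {[γ], [δ=η], [ζ]}, {[ε], [ζ]}, {[γ], [δ=η], [ε], [ζ]}} (5 elements).


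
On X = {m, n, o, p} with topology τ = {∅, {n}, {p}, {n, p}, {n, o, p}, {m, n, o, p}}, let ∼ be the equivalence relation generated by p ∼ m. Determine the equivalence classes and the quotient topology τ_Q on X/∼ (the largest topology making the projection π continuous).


X/∼ = {[m=p], [n], [o]}; |τ_Q| = 3.

Equivalence classes: [m=p], [n], [o].
Quotient map π: X → X/∼ sends m ↦ [m=p], n ↦ [n], o ↦ [o], p ↦ [m=p].
For each subset V ⊆ X/∼, compute π^{-1}(V) ⊆ X and check whether π^{-1}(V) ∈ τ. V is open in τ_Q iff π^{-1}(V) ∈ τ.
  V = {}: π^{-1}(V) = ∅ ∈ τ ✓.
  V = {[m=p]}: π^{-1}(V) = {m, p} ∉ τ ✗.
  V = {[n]}: π^{-1}(V) = {n} ∈ τ ✓.
  V = {[m=p], [n]}: π^{-1}(V) = {m, n, p} ∉ τ ✗.
  V = {[o]}: π^{-1}(V) = {o} ∉ τ ✗.
  V = {[m=p], [o]}: π^{-1}(V) = {m, o, p} ∉ τ ✗.
  V = {[n], [o]}: π^{-1}(V) = {n, o} ∉ τ ✗.
  V = {[m=p], [n], [o]}: π^{-1}(V) = {m, n, o, p} ∈ τ ✓.
Open sets in the quotient: τ_Q = {{}, {[n]}, {[m=p], [n], [o]}} (3 elements).


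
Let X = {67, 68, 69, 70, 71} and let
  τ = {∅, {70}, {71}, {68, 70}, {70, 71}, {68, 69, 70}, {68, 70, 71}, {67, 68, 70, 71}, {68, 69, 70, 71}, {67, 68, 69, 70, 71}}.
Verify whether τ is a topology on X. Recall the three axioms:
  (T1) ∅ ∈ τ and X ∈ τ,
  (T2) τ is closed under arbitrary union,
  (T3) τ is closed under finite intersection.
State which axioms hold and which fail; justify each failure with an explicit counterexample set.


τ IS a topology on X.

Axiom (T1): ∅ ∈ τ? Yes; X ∈ τ? Yes.
Axiom (T2/T3): check pairwise unions and intersections of members of τ.
All pairwise intersections and unions checked — each lies in τ. Therefore τ satisfies (T1), (T2), (T3): it IS a topology on X.


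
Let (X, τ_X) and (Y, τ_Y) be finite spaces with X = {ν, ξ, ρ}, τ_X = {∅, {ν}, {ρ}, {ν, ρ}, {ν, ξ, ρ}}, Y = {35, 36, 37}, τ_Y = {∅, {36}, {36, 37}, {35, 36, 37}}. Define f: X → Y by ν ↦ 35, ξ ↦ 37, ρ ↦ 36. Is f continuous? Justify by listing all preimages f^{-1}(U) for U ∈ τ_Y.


f is NOT continuous.

Compute f^{-1}(U) for each U ∈ τ_Y:
  U = ∅: f^{-1}(U) = ∅ ∈ τ_X ✓.
  U = {36}: f^{-1}(U) = {ρ} ∈ τ_X ✓.
  U = {36, 37}: f^{-1}(U) = {ξ, ρ} ∉ τ_X ✗.
  U = {35, 36, 37}: f^{-1}(U) = {ν, ξ, ρ} ∈ τ_X ✓.
Found U = {36, 37} with f^{-1}(U) = {ξ, ρ} not in τ_X. Therefore f is NOT continuous.


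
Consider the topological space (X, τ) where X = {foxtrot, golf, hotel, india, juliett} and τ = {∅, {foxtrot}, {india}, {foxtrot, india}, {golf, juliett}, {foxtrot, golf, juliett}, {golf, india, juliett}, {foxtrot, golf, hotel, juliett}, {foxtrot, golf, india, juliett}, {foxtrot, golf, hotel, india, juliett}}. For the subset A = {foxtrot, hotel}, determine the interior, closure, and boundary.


int(A) = {foxtrot}, cl(A) = {foxtrot, hotel}, ∂A = {hotel}.

Closed sets in (X, τ) are complements of opens:
  closed(X, τ) = {∅, {hotel}, {india}, {foxtrot, hotel}, {hotel, india}, {foxtrot, hotel, india}, {golf, hotel, juliett}, {foxtrot, golf, hotel, juliett}, {golf, hotel, india, juliett}, {foxtrot, golf, hotel, india, juliett}}.
int(A) = ⋃ {U ∈ τ : U ⊆ A}. Opens contained in A: ∅, {foxtrot}.
Taking the union of these: int(A) = {foxtrot}.
cl(A) = ⋂ {C closed : A ⊆ C}. Closed sets containing A: {foxtrot, hotel}, {foxtrot, hotel, india}, {foxtrot, golf, hotel, juliett}, {foxtrot, golf, hotel, india, juliett}.
Intersecting these: cl(A) = {foxtrot, hotel}.
∂A = cl(A) ∖ int(A) = {foxtrot, hotel} ∖ {foxtrot} = {hotel}.


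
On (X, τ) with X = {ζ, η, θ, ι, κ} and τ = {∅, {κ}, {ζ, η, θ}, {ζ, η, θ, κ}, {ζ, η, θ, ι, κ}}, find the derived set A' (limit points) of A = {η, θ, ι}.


A' = {ζ, η, θ, ι}

For each x ∈ X, list the open sets U ∈ τ with x ∈ U, then check whether U ∩ (A ∖ {x}) ≠ ∅ for every such U.
  x = ζ: opens ∋ x are {ζ, η, θ}, {ζ, η, θ, κ}, {ζ, η, θ, ι, κ}; each meets A ∖ {ζ}, so x IS a limit point.
  x = η: opens ∋ x are {ζ, η, θ}, {ζ, η, θ, κ}, {ζ, η, θ, ι, κ}; each meets A ∖ {η}, so x IS a limit point.
  x = θ: opens ∋ x are {ζ, η, θ}, {ζ, η, θ, κ}, {ζ, η, θ, ι, κ}; each meets A ∖ {θ}, so x IS a limit point.
  x = ι: opens ∋ x are {ζ, η, θ, ι, κ}; each meets A ∖ {ι}, so x IS a limit point.
  x = κ: open {κ} ∋ x has {κ} ∩ (A ∖ {κ}) = ∅, so x is NOT a limit point.
Collecting: A' = {ζ, η, θ, ι}.


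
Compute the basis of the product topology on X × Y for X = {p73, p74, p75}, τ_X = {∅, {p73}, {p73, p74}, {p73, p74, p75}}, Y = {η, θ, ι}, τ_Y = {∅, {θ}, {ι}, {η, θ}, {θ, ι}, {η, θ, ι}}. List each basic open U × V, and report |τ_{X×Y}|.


Basis B = {∅ × ∅, {p73} × {θ}, {p73} × {ι}, {p73} × {η, θ}, {p73} × {θ, ι}, {p73, p74} × {θ}, {p73, p74} × {ι}, {p73} × {η, θ, ι}, {p73, p74, p75} × {θ}, {p73, p74, p75} × {ι}, {p73, p74} × {η, θ}, {p73, p74} × {θ, ι}, {p73, p74} × {η, θ, ι}, {p73, p74, p75} × {η, θ}, {p73, p74, p75} × {θ, ι}, {p73, p74, p75} × {η, θ, ι}}; |τ_{X×Y}| = 40.

Enumerate products U × V with U ∈ τ_X, V ∈ τ_Y (deduplicated):
  ∅ × ∅ = {} (∅)
  {p73} × {θ} = {(p73,θ)}
  {p73} × {ι} = {(p73,ι)}
  {p73} × {η, θ} = {(p73,η), (p73,θ)}
  {p73} × {θ, ι} = {(p73,θ), (p73,ι)}
  {p73, p74} × {θ} = {(p73,θ), (p74,θ)}
  {p73, p74} × {ι} = {(p73,ι), (p74,ι)}
  {p73} × {η, θ, ι} = {(p73,η), (p73,θ), (p73,ι)}
  {p73, p74, p75} × {θ} = {(p73,θ), (p74,θ), (p75,θ)}
  {p73, p74, p75} × {ι} = {(p73,ι), (p74,ι), (p75,ι)}
  {p73, p74} × {η, θ} = {(p73,η), (p73,θ), (p74,η), (p74,θ)}
  {p73, p74} × {θ, ι} = {(p73,θ), (p73,ι), (p74,θ), (p74,ι)}
  {p73, p74} × {η, θ, ι} = {(p73,η), (p73,θ), (p73,ι), (p74,η), (p74,θ), (p74,ι)}
  {p73, p74, p75} × {η, θ} = {(p73,η), (p73,θ), (p74,η), (p74,θ), (p75,η), (p75,θ)}
  {p73, p74, p75} × {θ, ι} = {(p73,θ), (p73,ι), (p74,θ), (p74,ι), (p75,θ), (p75,ι)}
  {p73, p74, p75} × {η, θ, ι} = {(p73,η), (p73,θ), (p73,ι), (p74,η), (p74,θ), (p74,ι), (p75,η), (p75,θ), (p75,ι)}
These 16 distinct sets form the basis B.
Close under arbitrary unions to get τ_{X×Y}; counting gives |τ_{X×Y}| = 40.


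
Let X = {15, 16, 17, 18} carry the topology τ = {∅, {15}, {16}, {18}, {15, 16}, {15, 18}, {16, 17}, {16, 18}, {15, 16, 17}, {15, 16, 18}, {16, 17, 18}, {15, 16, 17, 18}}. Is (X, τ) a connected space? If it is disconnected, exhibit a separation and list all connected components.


(X, τ) is disconnected; components = [{15}, {18}, {16, 17}].

Find clopen sets (U ∈ τ with X ∖ U ∈ τ):
  U = ∅, X ∖ U = {15, 16, 17, 18} — both open, so U is clopen.
  U = {15}, X ∖ U = {16, 17, 18} — both open, so U is clopen.
  U = {18}, X ∖ U = {15, 16, 17} — both open, so U is clopen.
  U = {15, 18}, X ∖ U = {16, 17} — both open, so U is clopen.
  U = {16, 17}, X ∖ U = {15, 18} — both open, so U is clopen.
  U = {15, 16, 17}, X ∖ U = {18} — both open, so U is clopen.
  U = {16, 17, 18}, X ∖ U = {15} — both open, so U is clopen.
  U = {15, 16, 17, 18}, X ∖ U = ∅ — both open, so U is clopen.
Nontrivial clopen(s) exist: e.g. {16, 17}. So (X, τ) is disconnected.
Compute connected components by grouping points that agree on all clopens:
  component: {15}
  component: {18}
  component: {16, 17}


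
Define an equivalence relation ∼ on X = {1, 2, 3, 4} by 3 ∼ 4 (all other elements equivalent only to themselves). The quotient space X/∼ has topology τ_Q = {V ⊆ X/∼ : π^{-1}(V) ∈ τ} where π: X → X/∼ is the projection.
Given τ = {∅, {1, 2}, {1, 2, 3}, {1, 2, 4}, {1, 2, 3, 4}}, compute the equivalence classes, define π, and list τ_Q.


X/∼ = {[1], [2], [3=4]}; |τ_Q| = 3.

Equivalence classes: [1], [2], [3=4].
Quotient map π: X → X/∼ sends 1 ↦ [1], 2 ↦ [2], 3 ↦ [3=4], 4 ↦ [3=4].
For each subset V ⊆ X/∼, compute π^{-1}(V) ⊆ X and check whether π^{-1}(V) ∈ τ. V is open in τ_Q iff π^{-1}(V) ∈ τ.
  V = {}: π^{-1}(V) = ∅ ∈ τ ✓.
  V = {[1]}: π^{-1}(V) = {1} ∉ τ ✗.
  V = {[2]}: π^{-1}(V) = {2} ∉ τ ✗.
  V = {[1], [2]}: π^{-1}(V) = {1, 2} ∈ τ ✓.
  V = {[3=4]}: π^{-1}(V) = {3, 4} ∉ τ ✗.
  V = {[1], [3=4]}: π^{-1}(V) = {1, 3, 4} ∉ τ ✗.
  V = {[2], [3=4]}: π^{-1}(V) = {2, 3, 4} ∉ τ ✗.
  V = {[1], [2], [3=4]}: π^{-1}(V) = {1, 2, 3, 4} ∈ τ ✓.
Open sets in the quotient: τ_Q = {{}, {[1], [2]}, {[1], [2], [3=4]}} (3 elements).


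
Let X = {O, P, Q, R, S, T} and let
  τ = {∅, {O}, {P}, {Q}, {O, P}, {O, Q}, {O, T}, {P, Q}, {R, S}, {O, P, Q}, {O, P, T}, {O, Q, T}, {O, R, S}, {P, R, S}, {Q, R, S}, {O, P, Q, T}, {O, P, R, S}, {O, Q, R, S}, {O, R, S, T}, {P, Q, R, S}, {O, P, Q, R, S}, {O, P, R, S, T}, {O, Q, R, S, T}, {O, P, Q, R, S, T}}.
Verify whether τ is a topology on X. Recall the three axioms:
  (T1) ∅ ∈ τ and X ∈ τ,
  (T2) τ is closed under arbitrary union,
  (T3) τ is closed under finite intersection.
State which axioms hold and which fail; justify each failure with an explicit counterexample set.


τ IS a topology on X.

Axiom (T1): ∅ ∈ τ? Yes; X ∈ τ? Yes.
Axiom (T2/T3): check pairwise unions and intersections of members of τ.
All pairwise intersections and unions checked — each lies in τ. Therefore τ satisfies (T1), (T2), (T3): it IS a topology on X.


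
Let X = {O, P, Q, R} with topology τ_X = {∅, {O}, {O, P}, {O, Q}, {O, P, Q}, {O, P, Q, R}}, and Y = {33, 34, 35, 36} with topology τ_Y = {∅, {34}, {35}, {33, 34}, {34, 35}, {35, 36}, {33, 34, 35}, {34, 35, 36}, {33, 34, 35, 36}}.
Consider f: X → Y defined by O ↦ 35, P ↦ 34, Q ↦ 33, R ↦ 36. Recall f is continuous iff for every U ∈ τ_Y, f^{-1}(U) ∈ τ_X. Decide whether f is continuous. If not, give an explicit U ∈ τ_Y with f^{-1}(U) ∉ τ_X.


f is NOT continuous.

Compute f^{-1}(U) for each U ∈ τ_Y:
  U = ∅: f^{-1}(U) = ∅ ∈ τ_X ✓.
  U = {34}: f^{-1}(U) = {P} ∉ τ_X ✗.
  U = {35}: f^{-1}(U) = {O} ∈ τ_X ✓.
  U = {33, 34}: f^{-1}(U) = {P, Q} ∉ τ_X ✗.
  U = {34, 35}: f^{-1}(U) = {O, P} ∈ τ_X ✓.
  U = {35, 36}: f^{-1}(U) = {O, R} ∉ τ_X ✗.
  U = {33, 34, 35}: f^{-1}(U) = {O, P, Q} ∈ τ_X ✓.
  U = {34, 35, 36}: f^{-1}(U) = {O, P, R} ∉ τ_X ✗.
  U = {33, 34, 35, 36}: f^{-1}(U) = {O, P, Q, R} ∈ τ_X ✓.
Found U = {34} with f^{-1}(U) = {P} not in τ_X. Therefore f is NOT continuous.


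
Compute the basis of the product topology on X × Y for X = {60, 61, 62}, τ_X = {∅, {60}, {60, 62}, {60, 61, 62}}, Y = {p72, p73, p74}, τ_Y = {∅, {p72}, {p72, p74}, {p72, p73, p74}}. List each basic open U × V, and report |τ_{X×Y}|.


Basis B = {∅ × ∅, {60} × {p72}, {60} × {p72, p74}, {60, 62} × {p72}, {60} × {p72, p73, p74}, {60, 61, 62} × {p72}, {60, 62} × {p72, p74}, {60, 62} × {p72, p73, p74}, {60, 61, 62} × {p72, p74}, {60, 61, 62} × {p72, p73, p74}}; |τ_{X×Y}| = 20.

Enumerate products U × V with U ∈ τ_X, V ∈ τ_Y (deduplicated):
  ∅ × ∅ = {} (∅)
  {60} × {p72} = {(60,p72)}
  {60} × {p72, p74} = {(60,p72), (60,p74)}
  {60, 62} × {p72} = {(60,p72), (62,p72)}
  {60} × {p72, p73, p74} = {(60,p72), (60,p73), (60,p74)}
  {60, 61, 62} × {p72} = {(60,p72), (61,p72), (62,p72)}
  {60, 62} × {p72, p74} = {(60,p72), (60,p74), (62,p72), (62,p74)}
  {60, 62} × {p72, p73, p74} = {(60,p72), (60,p73), (60,p74), (62,p72), (62,p73), (62,p74)}
  {60, 61, 62} × {p72, p74} = {(60,p72), (60,p74), (61,p72), (61,p74), (62,p72), (62,p74)}
  {60, 61, 62} × {p72, p73, p74} = {(60,p72), (60,p73), (60,p74), (61,p72), (61,p73), (61,p74), (62,p72), (62,p73), (62,p74)}
These 10 distinct sets form the basis B.
Close under arbitrary unions to get τ_{X×Y}; counting gives |τ_{X×Y}| = 20.


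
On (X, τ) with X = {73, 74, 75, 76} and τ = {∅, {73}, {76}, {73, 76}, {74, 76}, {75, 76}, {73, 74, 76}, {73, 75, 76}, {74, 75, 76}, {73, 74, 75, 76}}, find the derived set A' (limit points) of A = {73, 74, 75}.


A' = ∅

For each x ∈ X, list the open sets U ∈ τ with x ∈ U, then check whether U ∩ (A ∖ {x}) ≠ ∅ for every such U.
  x = 73: open {73} ∋ x has {73} ∩ (A ∖ {73}) = ∅, so x is NOT a limit point.
  x = 74: open {74, 76} ∋ x has {74, 76} ∩ (A ∖ {74}) = ∅, so x is NOT a limit point.
  x = 75: open {75, 76} ∋ x has {75, 76} ∩ (A ∖ {75}) = ∅, so x is NOT a limit point.
  x = 76: open {76} ∋ x has {76} ∩ (A ∖ {76}) = ∅, so x is NOT a limit point.
Collecting: A' = ∅.


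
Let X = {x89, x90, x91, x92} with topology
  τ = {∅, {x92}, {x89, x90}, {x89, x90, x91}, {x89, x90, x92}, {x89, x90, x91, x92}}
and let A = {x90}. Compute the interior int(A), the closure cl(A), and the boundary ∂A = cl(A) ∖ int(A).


int(A) = ∅, cl(A) = {x89, x90, x91}, ∂A = {x89, x90, x91}.

Closed sets in (X, τ) are complements of opens:
  closed(X, τ) = {∅, {x91}, {x92}, {x91, x92}, {x89, x90, x91}, {x89, x90, x91, x92}}.
int(A) = ⋃ {U ∈ τ : U ⊆ A}. Opens contained in A: ∅.
Taking the union of these: int(A) = ∅.
cl(A) = ⋂ {C closed : A ⊆ C}. Closed sets containing A: {x89, x90, x91}, {x89, x90, x91, x92}.
Intersecting these: cl(A) = {x89, x90, x91}.
∂A = cl(A) ∖ int(A) = {x89, x90, x91} ∖ ∅ = {x89, x90, x91}.


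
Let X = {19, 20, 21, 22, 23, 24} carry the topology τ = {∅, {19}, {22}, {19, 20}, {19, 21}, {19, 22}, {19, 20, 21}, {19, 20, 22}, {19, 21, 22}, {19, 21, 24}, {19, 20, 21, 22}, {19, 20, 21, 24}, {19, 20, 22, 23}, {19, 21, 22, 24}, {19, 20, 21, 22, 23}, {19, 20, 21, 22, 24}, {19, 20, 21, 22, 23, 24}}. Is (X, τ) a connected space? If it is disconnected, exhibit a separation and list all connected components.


(X, τ) is connected.

Find clopen sets (U ∈ τ with X ∖ U ∈ τ):
  U = ∅, X ∖ U = {19, 20, 21, 22, 23, 24} — both open, so U is clopen.
  U = {19, 20, 21, 22, 23, 24}, X ∖ U = ∅ — both open, so U is clopen.
Only trivial clopens (∅ and X) exist, so (X, τ) is connected.
Compute connected components by grouping points that agree on all clopens:
  component: {19, 20, 21, 22, 23, 24}


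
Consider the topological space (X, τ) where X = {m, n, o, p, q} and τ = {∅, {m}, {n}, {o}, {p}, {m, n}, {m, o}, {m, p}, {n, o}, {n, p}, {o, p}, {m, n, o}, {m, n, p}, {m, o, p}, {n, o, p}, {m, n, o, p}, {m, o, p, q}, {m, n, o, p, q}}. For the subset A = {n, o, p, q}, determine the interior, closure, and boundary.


int(A) = {n, o, p}, cl(A) = {n, o, p, q}, ∂A = {q}.

Closed sets in (X, τ) are complements of opens:
  closed(X, τ) = {∅, {n}, {q}, {m, q}, {n, q}, {o, q}, {p, q}, {m, n, q}, {m, o, q}, {m, p, q}, {n, o, q}, {n, p, q}, {o, p, q}, {m, n, o, q}, {m, n, p, q}, {m, o, p, q}, {n, o, p, q}, {m, n, o, p, q}}.
int(A) = ⋃ {U ∈ τ : U ⊆ A}. Opens contained in A: ∅, {n}, {o}, {p}, {n, o}, {n, p}, {o, p}, {n, o, p}.
Taking the union of these: int(A) = {n, o, p}.
cl(A) = ⋂ {C closed : A ⊆ C}. Closed sets containing A: {n, o, p, q}, {m, n, o, p, q}.
Intersecting these: cl(A) = {n, o, p, q}.
∂A = cl(A) ∖ int(A) = {n, o, p, q} ∖ {n, o, p} = {q}.


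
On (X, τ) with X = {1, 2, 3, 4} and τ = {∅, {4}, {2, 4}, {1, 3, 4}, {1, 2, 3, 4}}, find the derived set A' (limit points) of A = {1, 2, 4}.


A' = {1, 2, 3}

For each x ∈ X, list the open sets U ∈ τ with x ∈ U, then check whether U ∩ (A ∖ {x}) ≠ ∅ for every such U.
  x = 1: opens ∋ x are {1, 3, 4}, {1, 2, 3, 4}; each meets A ∖ {1}, so x IS a limit point.
  x = 2: opens ∋ x are {2, 4}, {1, 2, 3, 4}; each meets A ∖ {2}, so x IS a limit point.
  x = 3: opens ∋ x are {1, 3, 4}, {1, 2, 3, 4}; each meets A ∖ {3}, so x IS a limit point.
  x = 4: open {4} ∋ x has {4} ∩ (A ∖ {4}) = ∅, so x is NOT a limit point.
Collecting: A' = {1, 2, 3}.


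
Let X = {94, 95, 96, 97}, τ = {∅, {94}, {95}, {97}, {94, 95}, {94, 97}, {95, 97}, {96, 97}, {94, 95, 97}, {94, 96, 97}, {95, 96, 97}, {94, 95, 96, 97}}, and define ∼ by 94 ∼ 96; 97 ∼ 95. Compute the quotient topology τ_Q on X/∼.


X/∼ = {[94=96], [95=97]}; |τ_Q| = 3.

Equivalence classes: [94=96], [95=97].
Quotient map π: X → X/∼ sends 94 ↦ [94=96], 95 ↦ [95=97], 96 ↦ [94=96], 97 ↦ [95=97].
For each subset V ⊆ X/∼, compute π^{-1}(V) ⊆ X and check whether π^{-1}(V) ∈ τ. V is open in τ_Q iff π^{-1}(V) ∈ τ.
  V = {}: π^{-1}(V) = ∅ ∈ τ ✓.
  V = {[94=96]}: π^{-1}(V) = {94, 96} ∉ τ ✗.
  V = {[95=97]}: π^{-1}(V) = {95, 97} ∈ τ ✓.
  V = {[94=96], [95=97]}: π^{-1}(V) = {94, 95, 96, 97} ∈ τ ✓.
Open sets in the quotient: τ_Q = {{}, {[95=97]}, {[94=96], [95=97]}} (3 elements).
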